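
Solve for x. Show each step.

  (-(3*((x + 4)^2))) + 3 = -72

Step 1. [(-(3*((x + 4)^2))) + 3 = -72] subtract 3: x sits inside (… + 3), so sub: -(3*((x + 4)^2)) = -75.
Step 2. [-(3*((x + 4)^2)) = -75] flip signs both sides ⇒ neg: 3*((x + 4)^2) = 75.
Step 3. [3*((x + 4)^2) = 75] leading coefficient 3: divide by 3 ⇒ div: (x + 4)^2 = 25.
Step 4. [(x + 4)^2 = 25] √ both sides: 25 ≥ 0 gives two branches, so sqrt: x + 4 = 5 or -5.
Step 5. [x + 4 = 5 or -5] the outer +4 inverts by subtracting 4 ⇒ sub: x = 1 or -9.

Answer: x ∈ {-9, 1}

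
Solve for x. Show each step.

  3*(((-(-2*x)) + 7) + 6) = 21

Step 1. [3*(((-(-2*x)) + 7) + 6) = 21] leading coefficient 3: divide by 3, so div: ((-(-2*x)) + 7) + 6 = 7.
Step 2. [((-(-2*x)) + 7) + 6 = 7] peel the +6: subtract 6 from each side. So sub: (-(-2*x)) + 7 = 1.
Step 3. [(-(-2*x)) + 7 = 1] the outer +7 inverts by subtracting 7. So sub: -(-2*x) = -6.
Step 4. [-(-2*x) = -6] leading − — multiply by −1 ⇒ neg: -2*x = 6.
Step 5. [-2*x = 6] -2·(inner) — divide through by -2 ⇒ div: x = -3.

Answer: x ∈ {-3}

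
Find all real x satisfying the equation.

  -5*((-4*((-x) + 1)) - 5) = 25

Step 1. [-5*((-4*((-x) + 1)) - 5) = 25] leading coefficient -5: divide by -5, so div: (-4*((-x) + 1)) - 5 = -5.
Step 2. [(-4*((-x) + 1)) - 5 = -5] 5 comes off first (add 5) ⇒ sub: -4*((-x) + 1) = 0.
Step 3. [-4*((-x) + 1) = 0] divide by the outer -4 ⇒ div: (-x) + 1 = 0.
Step 4. [(-x) + 1 = 0] subtract 1: x sits inside (… + 1), so sub: -x = -1.
Step 5. [-x = -1] flip signs both sides ⇒ neg: x = 1.

Answer: x ∈ {1}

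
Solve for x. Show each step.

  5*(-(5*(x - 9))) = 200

Step 1. [5*(-(5*(x - 9))) = 200] 5·(inner) — divide through by 5 ⇒ div: -(5*(x - 9)) = 40.
Step 2. [-(5*(x - 9)) = 40] LHS negated; negate both sides ⇒ neg: 5*(x - 9) = -40.
Step 3. [5*(x - 9) = -40] 5·(inner) — divide through by 5 ⇒ div: x - 9 = -8.
Step 4. [x - 9 = -8] the outer -9 inverts by adding 9, so sub: x = 1.

Answer: x ∈ {1}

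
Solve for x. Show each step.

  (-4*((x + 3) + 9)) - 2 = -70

Step 1. [(-4*((x + 3) + 9)) - 2 = -70] add 2: x sits inside (… - 2). So sub: -4*((x + 3) + 9) = -68.
Step 2. [-4*((x + 3) + 9) = -68] -4·(inner) — divide through by -4 ⇒ div: (x + 3) + 9 = 17.
Step 3. [(x + 3) + 9 = 17] 9 comes off first (subtract 9), so sub: x + 3 = 8.
Step 4. [x + 3 = 8] 3 comes off first (subtract 3) ⇒ sub: x = 5.

Answer: x ∈ {5}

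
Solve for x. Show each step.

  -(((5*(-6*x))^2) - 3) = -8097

Step 1. [-(((5*(-6*x))^2) - 3) = -8097] LHS negated; negate both sides. So neg: ((5*(-6*x))^2) - 3 = 8097.
Step 2. [((5*(-6*x))^2) - 3 = 8097] 3 comes off first (add 3), so sub: (5*(-6*x))^2 = 8100.
Step 3. [(5*(-6*x))^2 = 8100] LHS squared, RHS 8100 ≥ 0: apply √ (±). So sqrt: 5*(-6*x) = 90 or -90.
Step 4. [5*(-6*x) = 90 or -90] leading coefficient 5: divide by 5 ⇒ div: -6*x = 18 or -18.
Step 5. [-6*x = 18 or -18] leading coefficient -6: divide by -6, so div: x = -3 or 3.

Answer: x ∈ {-3, 3}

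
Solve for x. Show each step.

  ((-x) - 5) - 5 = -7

Step 1. [((-x) - 5) - 5 = -7] 5 comes off first (add 5). So sub: (-x) - 5 = -2.
Step 2. [(-x) - 5 = -2] 5 comes off first (add 5). So sub: -x = 3.
Step 3. [-x = 3] flip signs both sides, so neg: x = -3.

Answer: x ∈ {-3}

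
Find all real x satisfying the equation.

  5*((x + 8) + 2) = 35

Step 1. [5*((x + 8) + 2) = 35] LHS = 5·(…); ÷5 both sides. So div: (x + 8) + 2 = 7.
Step 2. [(x + 8) + 2 = 7] peel the +2: subtract 2 from each side. So sub: x + 8 = 5.
Step 3. [x + 8 = 5] 8 comes off first (subtract 8) ⇒ sub: x = -3.

Answer: x ∈ {-3}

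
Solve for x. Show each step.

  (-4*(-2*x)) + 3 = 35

Step 1. [(-4*(-2*x)) + 3 = 35] peel the +3: subtract 3 from each side. So sub: -4*(-2*x) = 32.
Step 2. [-4*(-2*x) = 32] -4 out front; divide by -4. So div: -2*x = -8.
Step 3. [-2*x = -8] divide by the outer -2. So div: x = 4.

Answer: x ∈ {4}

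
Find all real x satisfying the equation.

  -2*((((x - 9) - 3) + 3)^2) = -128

Step 1. [-2*((((x - 9) - 3) + 3)^2) = -128] divide by the outer -2. So div: (((x - 9) - 3) + 3)^2 = 64.
Step 2. [(((x - 9) - 3) + 3)^2 = 64] 64 ≥ 0, LHS is (·)² — take ±√, so sqrt: ((x - 9) - 3) + 3 = 8 or -8.
Step 3. [((x - 9) - 3) + 3 = 8 or -8] +3 is outermost — subtract 3 both sides, so sub: (x - 9) - 3 = 5 or -11.
Step 4. [(x - 9) - 3 = 5 or -11] peel the -3: add 3 from each side. So sub: x - 9 = 8 or -8.
Step 5. [x - 9 = 8 or -8] the outer -9 inverts by adding 9, so sub: x = 17 or 1.

Answer: x ∈ {1, 17}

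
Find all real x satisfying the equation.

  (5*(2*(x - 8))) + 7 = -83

Step 1. [(5*(2*(x - 8))) + 7 = -83] +7 is outermost — subtract 7 both sides. So sub: 5*(2*(x - 8)) = -90.
Step 2. [5*(2*(x - 8)) = -90] leading coefficient 5: divide by 5, so div: 2*(x - 8) = -18.
Step 3. [2*(x - 8) = -18] divide by the outer 2. So div: x - 8 = -9.
Step 4. [x - 8 = -9] 8 comes off first (add 8), so sub: x = -1.

Answer: x ∈ {-1}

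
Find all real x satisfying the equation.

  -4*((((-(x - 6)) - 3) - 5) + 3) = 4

Step 1. [-4*((((-(x - 6)) - 3) - 5) + 3) = 4] divide by the outer -4 ⇒ div: (((-(x - 6)) - 3) - 5) + 3 = -1.
Step 2. [(((-(x - 6)) - 3) - 5) + 3 = -1] subtract 3: x sits inside (… + 3), so sub: ((-(x - 6)) - 3) - 5 = -4.
Step 3. [((-(x - 6)) - 3) - 5 = -4] -5 is outermost — add 5 both sides, so sub: (-(x - 6)) - 3 = 1.
Step 4. [(-(x - 6)) - 3 = 1] -3 is outermost — add 3 both sides. So sub: -(x - 6) = 4.
Step 5. [-(x - 6) = 4] flip signs both sides ⇒ neg: x - 6 = -4.
Step 6. [x - 6 = -4] add 6: x sits inside (… - 6). So sub: x = 2.

Answer: x ∈ {2}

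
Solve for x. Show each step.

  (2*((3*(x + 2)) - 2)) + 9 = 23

Step 1. [(2*((3*(x + 2)) - 2)) + 9 = 23] +9 is outermost — subtract 9 both sides. So sub: 2*((3*(x + 2)) - 2) = 14.
Step 2. [2*((3*(x + 2)) - 2) = 14] 2·(inner) — divide through by 2 ⇒ div: (3*(x + 2)) - 2 = 7.
Step 3. [(3*(x + 2)) - 2 = 7] peel the -2: add 2 from each side ⇒ sub: 3*(x + 2) = 9.
Step 4. [3*(x + 2) = 9] divide by the outer 3. So div: x + 2 = 3.
Step 5. [x + 2 = 3] the outer +2 inverts by subtracting 2 ⇒ sub: x = 1.

Answer: x ∈ {1}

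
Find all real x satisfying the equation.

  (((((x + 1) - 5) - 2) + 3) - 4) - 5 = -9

Step 1. [(((((x + 1) - 5) - 2) + 3) - 4) - 5 = -9] 5 comes off first (add 5). So sub: ((((x + 1) - 5) - 2) + 3) - 4 = -4.
Step 2. [((((x + 1) - 5) - 2) + 3) - 4 = -4] -4 is outermost — add 4 both sides, so sub: (((x + 1) - 5) - 2) + 3 = 0.
Step 3. [(((x + 1) - 5) - 2) + 3 = 0] subtract 3: x sits inside (… + 3). So sub: ((x + 1) - 5) - 2 = -3.
Step 4. [((x + 1) - 5) - 2 = -3] 2 comes off first (add 2). So sub: (x + 1) - 5 = -1.
Step 5. [(x + 1) - 5 = -1] the outer -5 inverts by adding 5 ⇒ sub: x + 1 = 4.
Step 6. [x + 1 = 4] subtract 1: x sits inside (… + 1) ⇒ sub: x = 3.

Answer: x ∈ {3}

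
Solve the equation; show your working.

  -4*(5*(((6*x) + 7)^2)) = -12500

Step 1. [-4*(5*(((6*x) + 7)^2)) = -12500] divide by the outer -4, so div: 5*(((6*x) + 7)^2) = 3125.
Step 2. [5*(((6*x) + 7)^2) = 3125] 5·(inner) — divide through by 5. So div: ((6*x) + 7)^2 = 625.
Step 3. [((6*x) + 7)^2 = 625] 625 ≥ 0, LHS is (·)² — take ±√, so sqrt: (6*x) + 7 = 25 or -25.
Step 4. [(6*x) + 7 = 25 or -25] 7 comes off first (subtract 7). So sub: 6*x = 18 or -32.
Step 5. [6*x = 18 or -32] LHS = 6·(…); ÷6 both sides. So div: x = 3 or -16/3.

Answer: x ∈ {-16/3, 3}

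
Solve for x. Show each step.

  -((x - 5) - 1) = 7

Step 1. [-((x - 5) - 1) = 7] leading − — multiply by −1 ⇒ neg: (x - 5) - 1 = -7.
Step 2. [(x - 5) - 1 = -7] peel the -1: add 1 from each side. So sub: x - 5 = -6.
Step 3. [x - 5 = -6] the outer -5 inverts by adding 5, so sub: x = -1.

Answer: x ∈ {-1}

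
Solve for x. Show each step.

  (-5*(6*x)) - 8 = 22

Step 1. [(-5*(6*x)) - 8 = 22] 8 comes off first (add 8) ⇒ sub: -5*(6*x) = 30.
Step 2. [-5*(6*x) = 30] -5 out front; divide by -5 ⇒ div: 6*x = -6.
Step 3. [6*x = -6] 6 out front; divide by 6. So div: x = -1.

Answer: x ∈ {-1}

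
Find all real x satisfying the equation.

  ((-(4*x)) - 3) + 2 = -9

Step 1. [((-(4*x)) - 3) + 2 = -9] subtract 2: x sits inside (… + 2), so sub: (-(4*x)) - 3 = -11.
Step 2. [(-(4*x)) - 3 = -11] peel the -3: add 3 from each side. So sub: -(4*x) = -8.
Step 3. [-(4*x) = -8] LHS negated; negate both sides, so neg: 4*x = 8.
Step 4. [4*x = 8] leading coefficient 4: divide by 4, so div: x = 2.

Answer: x ∈ {2}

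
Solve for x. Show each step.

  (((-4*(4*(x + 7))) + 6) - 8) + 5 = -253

Step 1. [(((-4*(4*(x + 7))) + 6) - 8) + 5 = -253] subtract 5: x sits inside (… + 5) ⇒ sub: ((-4*(4*(x + 7))) + 6) - 8 = -258.
Step 2. [((-4*(4*(x + 7))) + 6) - 8 = -258] peel the -8: add 8 from each side. So sub: (-4*(4*(x + 7))) + 6 = -250.
Step 3. [(-4*(4*(x + 7))) + 6 = -250] 6 comes off first (subtract 6). So sub: -4*(4*(x + 7)) = -256.
Step 4. [-4*(4*(x + 7)) = -256] leading coefficient -4: divide by -4. So div: 4*(x + 7) = 64.
Step 5. [4*(x + 7) = 64] LHS = 4·(…); ÷4 both sides ⇒ div: x + 7 = 16.
Step 6. [x + 7 = 16] peel the +7: subtract 7 from each side ⇒ sub: x = 9.

Answer: x ∈ {9}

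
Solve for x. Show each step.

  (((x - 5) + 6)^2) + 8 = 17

Step 1. [(((x - 5) + 6)^2) + 8 = 17] 8 comes off first (subtract 8) ⇒ sub: ((x - 5) + 6)^2 = 9.
Step 2. [((x - 5) + 6)^2 = 9] LHS squared, RHS 9 ≥ 0: apply √ (±) ⇒ sqrt: (x - 5) + 6 = 3 or -3.
Step 3. [(x - 5) + 6 = 3 or -3] the outer +6 inverts by subtracting 6, so sub: x - 5 = -3 or -9.
Step 4. [x - 5 = -3 or -9] add 5: x sits inside (… - 5), so sub: x = 2 or -4.

Answer: x ∈ {-4, 2}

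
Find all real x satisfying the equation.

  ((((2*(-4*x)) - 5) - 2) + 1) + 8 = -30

Step 1. [((((2*(-4*x)) - 5) - 2) + 1) + 8 = -30] subtract 8: x sits inside (… + 8) ⇒ sub: (((2*(-4*x)) - 5) - 2) + 1 = -38.
Step 2. [(((2*(-4*x)) - 5) - 2) + 1 = -38] subtract 1: x sits inside (… + 1). So sub: ((2*(-4*x)) - 5) - 2 = -39.
Step 3. [((2*(-4*x)) - 5) - 2 = -39] -2 is outermost — add 2 both sides. So sub: (2*(-4*x)) - 5 = -37.
Step 4. [(2*(-4*x)) - 5 = -37] 5 comes off first (add 5) ⇒ sub: 2*(-4*x) = -32.
Step 5. [2*(-4*x) = -32] divide by the outer 2 ⇒ div: -4*x = -16.
Step 6. [-4*x = -16] -4·(inner) — divide through by -4, so div: x = 4.

Answer: x ∈ {4}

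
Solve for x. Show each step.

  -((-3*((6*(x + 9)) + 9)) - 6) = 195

Step 1. [-((-3*((6*(x + 9)) + 9)) - 6) = 195] flip signs both sides ⇒ neg: (-3*((6*(x + 9)) + 9)) - 6 = -195.
Step 2. [(-3*((6*(x + 9)) + 9)) - 6 = -195] common factor -3 (LHS and -195) — divide through ⇒ factor: ((6*(x + 9)) + 9) + 2 = 65.
Step 3. [((6*(x + 9)) + 9) + 2 = 65] +2 is outermost — subtract 2 both sides. So sub: (6*(x + 9)) + 9 = 63.
Step 4. [(6*(x + 9)) + 9 = 63] the outer +9 inverts by subtracting 9 ⇒ sub: 6*(x + 9) = 54.
Step 5. [6*(x + 9) = 54] 6 out front; divide by 6. So div: x + 9 = 9.
Step 6. [x + 9 = 9] 9 comes off first (subtract 9) ⇒ sub: x = 0.

Answer: x ∈ {0}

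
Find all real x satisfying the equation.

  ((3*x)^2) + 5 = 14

Step 1. [((3*x)^2) + 5 = 14] 5 comes off first (subtract 5) ⇒ sub: (3*x)^2 = 9.
Step 2. [(3*x)^2 = 9] LHS squared, RHS 9 ≥ 0: apply √ (±). So sqrt: 3*x = 3 or -3.
Step 3. [3*x = 3 or -3] 3 out front; divide by 3, so div: x = 1 or -1.

Answer: x ∈ {-1, 1}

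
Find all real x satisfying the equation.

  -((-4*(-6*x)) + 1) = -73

Step 1. [-((-4*(-6*x)) + 1) = -73] leading − — multiply by −1, so neg: (-4*(-6*x)) + 1 = 73.
Step 2. [(-4*(-6*x)) + 1 = 73] subtract 1: x sits inside (… + 1). So sub: -4*(-6*x) = 72.
Step 3. [-4*(-6*x) = 72] leading coefficient -4: divide by -4. So div: -6*x = -18.
Step 4. [-6*x = -18] leading coefficient -6: divide by -6. So div: x = 3.

Answer: x ∈ {3}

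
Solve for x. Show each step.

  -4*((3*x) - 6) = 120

Step 1. [-4*((3*x) - 6) = 120] divide by the outer -4, so div: (3*x) - 6 = -30.
Step 2. [(3*x) - 6 = -30] 3 divides every term; factor it out, so factor: x - 2 = -10.
Step 3. [x - 2 = -10] the outer -2 inverts by adding 2. So sub: x = -8.

Answer: x ∈ {-8}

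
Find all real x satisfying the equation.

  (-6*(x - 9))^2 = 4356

Step 1. [(-6*(x - 9))^2 = 4356] LHS squared, RHS 4356 ≥ 0: apply √ (±), so sqrt: -6*(x - 9) = 66 or -66.
Step 2. [-6*(x - 9) = 66 or -66] LHS = -6·(…); ÷-6 both sides, so div: x - 9 = -11 or 11.
Step 3. [x - 9 = -11 or 11] add 9: x sits inside (… - 9) ⇒ sub: x = -2 or 20.

Answer: x ∈ {-2, 20}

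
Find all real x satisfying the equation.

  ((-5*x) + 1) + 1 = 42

Step 1. [((-5*x) + 1) + 1 = 42] 1 comes off first (subtract 1), so sub: (-5*x) + 1 = 41.
Step 2. [(-5*x) + 1 = 41] +1 is outermost — subtract 1 both sides. So sub: -5*x = 40.
Step 3. [-5*x = 40] LHS = -5·(…); ÷-5 both sides, so div: x = -8.

Answer: x ∈ {-8}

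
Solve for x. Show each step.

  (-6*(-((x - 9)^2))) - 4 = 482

Step 1. [(-6*(-((x - 9)^2))) - 4 = 482] the outer -4 inverts by adding 4, so sub: -6*(-((x - 9)^2)) = 486.
Step 2. [-6*(-((x - 9)^2)) = 486] divide by the outer -6. So div: -((x - 9)^2) = -81.
Step 3. [-((x - 9)^2) = -81] flip signs both sides, so neg: (x - 9)^2 = 81.
Step 4. [(x - 9)^2 = 81] 81 ≥ 0, LHS is (·)² — take ±√. So sqrt: x - 9 = 9 or -9.
Step 5. [x - 9 = 9 or -9] peel the -9: add 9 from each side. So sub: x = 18 or 0.

Answer: x ∈ {0, 18}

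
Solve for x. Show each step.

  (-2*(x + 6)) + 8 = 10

Step 1. [(-2*(x + 6)) + 8 = 10] common factor -2 (LHS and 10) — divide through. So factor: (x + 6) - 4 = -5.
Step 2. [(x + 6) - 4 = -5] -4 is outermost — add 4 both sides, so sub: x + 6 = -1.
Step 3. [x + 6 = -1] subtract 6: x sits inside (… + 6), so sub: x = -7.

Answer: x ∈ {-7}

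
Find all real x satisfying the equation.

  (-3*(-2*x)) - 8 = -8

Step 1. [(-3*(-2*x)) - 8 = -8] -8 is outermost — add 8 both sides, so sub: -3*(-2*x) = 0.
Step 2. [-3*(-2*x) = 0] -3 out front; divide by -3, so div: -2*x = 0.
Step 3. [-2*x = 0] -2 out front; divide by -2. So div: x = 0.

Answer: x ∈ {0}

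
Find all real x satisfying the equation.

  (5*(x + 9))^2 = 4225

Step 1. [(5*(x + 9))^2 = 4225] 4225 ≥ 0, LHS is (·)² — take ±√ ⇒ sqrt: 5*(x + 9) = 65 or -65.
Step 2. [5*(x + 9) = 65 or -65] leading coefficient 5: divide by 5. So div: x + 9 = 13 or -13.
Step 3. [x + 9 = 13 or -13] +9 is outermost — subtract 9 both sides ⇒ sub: x = 4 or -22.

Answer: x ∈ {-22, 4}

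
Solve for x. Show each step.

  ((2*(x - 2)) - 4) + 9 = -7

Step 1. [((2*(x - 2)) - 4) + 9 = -7] +9 is outermost — subtract 9 both sides, so sub: (2*(x - 2)) - 4 = -16.
Step 2. [(2*(x - 2)) - 4 = -16] -4 is outermost — add 4 both sides, so sub: 2*(x - 2) = -12.
Step 3. [2*(x - 2) = -12] 2·(inner) — divide through by 2 ⇒ div: x - 2 = -6.
Step 4. [x - 2 = -6] add 2: x sits inside (… - 2) ⇒ sub: x = -4.

Answer: x ∈ {-4}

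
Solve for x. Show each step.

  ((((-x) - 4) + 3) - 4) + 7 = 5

Step 1. [((((-x) - 4) + 3) - 4) + 7 = 5] 7 comes off first (subtract 7), so sub: (((-x) - 4) + 3) - 4 = -2.
Step 2. [(((-x) - 4) + 3) - 4 = -2] the outer -4 inverts by adding 4, so sub: ((-x) - 4) + 3 = 2.
Step 3. [((-x) - 4) + 3 = 2] subtract 3: x sits inside (… + 3). So sub: (-x) - 4 = -1.
Step 4. [(-x) - 4 = -1] the outer -4 inverts by adding 4, so sub: -x = 3.
Step 5. [-x = 3] flip signs both sides ⇒ neg: x = -3.

Answer: x ∈ {-3}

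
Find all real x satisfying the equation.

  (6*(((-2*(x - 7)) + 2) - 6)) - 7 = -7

Step 1. [(6*(((-2*(x - 7)) + 2) - 6)) - 7 = -7] -7 is outermost — add 7 both sides ⇒ sub: 6*(((-2*(x - 7)) + 2) - 6) = 0.
Step 2. [6*(((-2*(x - 7)) + 2) - 6) = 0] divide by the outer 6. So div: ((-2*(x - 7)) + 2) - 6 = 0.
Step 3. [((-2*(x - 7)) + 2) - 6 = 0] 6 comes off first (add 6), so sub: (-2*(x - 7)) + 2 = 6.
Step 4. [(-2*(x - 7)) + 2 = 6] peel the +2: subtract 2 from each side. So sub: -2*(x - 7) = 4.
Step 5. [-2*(x - 7) = 4] divide by the outer -2 ⇒ div: x - 7 = -2.
Step 6. [x - 7 = -2] peel the -7: add 7 from each side ⇒ sub: x = 5.

Answer: x ∈ {5}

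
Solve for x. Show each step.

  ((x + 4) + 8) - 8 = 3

Step 1. [((x + 4) + 8) - 8 = 3] the outer -8 inverts by adding 8 ⇒ sub: (x + 4) + 8 = 11.
Step 2. [(x + 4) + 8 = 11] +8 is outermost — subtract 8 both sides, so sub: x + 4 = 3.
Step 3. [x + 4 = 3] 4 comes off first (subtract 4) ⇒ sub: x = -1.

Answer: x ∈ {-1}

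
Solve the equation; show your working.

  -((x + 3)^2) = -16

Step 1. [-((x + 3)^2) = -16] LHS negated; negate both sides ⇒ neg: (x + 3)^2 = 16.
Step 2. [(x + 3)^2 = 16] √ both sides: 16 ≥ 0 gives two branches ⇒ sqrt: x + 3 = 4 or -4.
Step 3. [x + 3 = 4 or -4] peel the +3: subtract 3 from each side. So sub: x = 1 or -7.

Answer: x ∈ {-7, 1}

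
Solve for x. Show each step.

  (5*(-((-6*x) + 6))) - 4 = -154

Step 1. [(5*(-((-6*x) + 6))) - 4 = -154] 4 comes off first (add 4), so sub: 5*(-((-6*x) + 6)) = -150.
Step 2. [5*(-((-6*x) + 6)) = -150] divide by the outer 5. So div: -((-6*x) + 6) = -30.
Step 3. [-((-6*x) + 6) = -30] leading − — multiply by −1. So neg: (-6*x) + 6 = 30.
Step 4. [(-6*x) + 6 = 30] 6 comes off first (subtract 6) ⇒ sub: -6*x = 24.
Step 5. [-6*x = 24] -6 out front; divide by -6. So div: x = -4.

Answer: x ∈ {-4}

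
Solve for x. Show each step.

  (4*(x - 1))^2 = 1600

Step 1. [(4*(x - 1))^2 = 1600] LHS squared, RHS 1600 ≥ 0: apply √ (±) ⇒ sqrt: 4*(x - 1) = 40 or -40.
Step 2. [4*(x - 1) = 40 or -40] 4 out front; divide by 4 ⇒ div: x - 1 = 10 or -10.
Step 3. [x - 1 = 10 or -10] add 1: x sits inside (… - 1), so sub: x = 11 or -9.

Answer: x ∈ {-9, 11}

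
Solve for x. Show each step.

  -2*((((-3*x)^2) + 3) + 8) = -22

Step 1. [-2*((((-3*x)^2) + 3) + 8) = -22] divide by the outer -2 ⇒ div: (((-3*x)^2) + 3) + 8 = 11.
Step 2. [(((-3*x)^2) + 3) + 8 = 11] 8 comes off first (subtract 8), so sub: ((-3*x)^2) + 3 = 3.
Step 3. [((-3*x)^2) + 3 = 3] +3 is outermost — subtract 3 both sides ⇒ sub: (-3*x)^2 = 0.
Step 4. [(-3*x)^2 = 0] 0 ≥ 0, LHS is (·)² — take ±√. So sqrt: -3*x = 0.
Step 5. [-3*x = 0] divide by the outer -3, so div: x = 0.

Answer: x ∈ {0}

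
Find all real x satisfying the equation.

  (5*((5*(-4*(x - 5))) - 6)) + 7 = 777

Step 1. [(5*((5*(-4*(x - 5))) - 6)) + 7 = 777] +7 is outermost — subtract 7 both sides ⇒ sub: 5*((5*(-4*(x - 5))) - 6) = 770.
Step 2. [5*((5*(-4*(x - 5))) - 6) = 770] LHS = 5·(…); ÷5 both sides. So div: (5*(-4*(x - 5))) - 6 = 154.
Step 3. [(5*(-4*(x - 5))) - 6 = 154] peel the -6: add 6 from each side, so sub: 5*(-4*(x - 5)) = 160.
Step 4. [5*(-4*(x - 5)) = 160] 5·(inner) — divide through by 5, so div: -4*(x - 5) = 32.
Step 5. [-4*(x - 5) = 32] LHS = -4·(…); ÷-4 both sides, so div: x - 5 = -8.
Step 6. [x - 5 = -8] the outer -5 inverts by adding 5 ⇒ sub: x = -3.

Answer: x ∈ {-3}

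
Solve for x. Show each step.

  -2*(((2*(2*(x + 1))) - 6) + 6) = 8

Step 1. [-2*(((2*(2*(x + 1))) - 6) + 6) = 8] -2·(inner) — divide through by -2, so div: ((2*(2*(x + 1))) - 6) + 6 = -4.
Step 2. [((2*(2*(x + 1))) - 6) + 6 = -4] 6 comes off first (subtract 6) ⇒ sub: (2*(2*(x + 1))) - 6 = -10.
Step 3. [(2*(2*(x + 1))) - 6 = -10] 2 divides every term; factor it out. So factor: (2*(x + 1)) - 3 = -5.
Step 4. [(2*(x + 1)) - 3 = -5] -3 is outermost — add 3 both sides. So sub: 2*(x + 1) = -2.
Step 5. [2*(x + 1) = -2] LHS = 2·(…); ÷2 both sides, so div: x + 1 = -1.
Step 6. [x + 1 = -1] +1 is outermost — subtract 1 both sides, so sub: x = -2.

Answer: x ∈ {-2}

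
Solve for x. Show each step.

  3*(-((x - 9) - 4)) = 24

Step 1. [3*(-((x - 9) - 4)) = 24] 3·(inner) — divide through by 3, so div: -((x - 9) - 4) = 8.
Step 2. [-((x - 9) - 4) = 8] flip signs both sides, so neg: (x - 9) - 4 = -8.
Step 3. [(x - 9) - 4 = -8] add 4: x sits inside (… - 4), so sub: x - 9 = -4.
Step 4. [x - 9 = -4] 9 comes off first (add 9) ⇒ sub: x = 5.

Answer: x ∈ {5}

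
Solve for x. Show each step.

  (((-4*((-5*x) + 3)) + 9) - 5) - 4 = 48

Step 1. [(((-4*((-5*x) + 3)) + 9) - 5) - 4 = 48] -4 is outermost — add 4 both sides. So sub: ((-4*((-5*x) + 3)) + 9) - 5 = 52.
Step 2. [((-4*((-5*x) + 3)) + 9) - 5 = 52] the outer -5 inverts by adding 5, so sub: (-4*((-5*x) + 3)) + 9 = 57.
Step 3. [(-4*((-5*x) + 3)) + 9 = 57] +9 is outermost — subtract 9 both sides. So sub: -4*((-5*x) + 3) = 48.
Step 4. [-4*((-5*x) + 3) = 48] divide by the outer -4, so div: (-5*x) + 3 = -12.
Step 5. [(-5*x) + 3 = -12] peel the +3: subtract 3 from each side ⇒ sub: -5*x = -15.
Step 6. [-5*x = -15] LHS = -5·(…); ÷-5 both sides ⇒ div: x = 3.

Answer: x ∈ {3}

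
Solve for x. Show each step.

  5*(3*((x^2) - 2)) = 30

Step 1. [5*(3*((x^2) - 2)) = 30] LHS = 5·(…); ÷5 both sides, so div: 3*((x^2) - 2) = 6.
Step 2. [3*((x^2) - 2) = 6] divide by the outer 3 ⇒ div: (x^2) - 2 = 2.
Step 3. [(x^2) - 2 = 2] 2 comes off first (add 2), so sub: x^2 = 4.
Step 4. [x^2 = 4] √ both sides: 4 ≥ 0 gives two branches. So sqrt: x = 2 or -2.

Answer: x ∈ {-2, 2}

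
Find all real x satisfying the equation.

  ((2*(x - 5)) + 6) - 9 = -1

Step 1. [((2*(x - 5)) + 6) - 9 = -1] -9 is outermost — add 9 both sides, so sub: (2*(x - 5)) + 6 = 8.
Step 2. [(2*(x - 5)) + 6 = 8] +6 is outermost — subtract 6 both sides. So sub: 2*(x - 5) = 2.
Step 3. [2*(x - 5) = 2] divide by the outer 2 ⇒ div: x - 5 = 1.
Step 4. [x - 5 = 1] the outer -5 inverts by adding 5 ⇒ sub: x = 6.

Answer: x ∈ {6}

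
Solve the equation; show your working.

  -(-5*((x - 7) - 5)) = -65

Step 1. [-(-5*((x - 7) - 5)) = -65] LHS negated; negate both sides. So neg: -5*((x - 7) - 5) = 65.
Step 2. [-5*((x - 7) - 5) = 65] divide by the outer -5, so div: (x - 7) - 5 = -13.
Step 3. [(x - 7) - 5 = -13] peel the -5: add 5 from each side, so sub: x - 7 = -8.
Step 4. [x - 7 = -8] the outer -7 inverts by adding 7 ⇒ sub: x = -1.

Answer: x ∈ {-1}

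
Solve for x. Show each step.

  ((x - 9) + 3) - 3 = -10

Step 1. [((x - 9) + 3) - 3 = -10] -3 is outermost — add 3 both sides. So sub: (x - 9) + 3 = -7.
Step 2. [(x - 9) + 3 = -7] 3 comes off first (subtract 3), so sub: x - 9 = -10.
Step 3. [x - 9 = -10] peel the -9: add 9 from each side ⇒ sub: x = -1.

Answer: x ∈ {-1}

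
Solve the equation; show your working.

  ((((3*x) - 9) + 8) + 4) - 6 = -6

Step 1. [((((3*x) - 9) + 8) + 4) - 6 = -6] peel the -6: add 6 from each side, so sub: (((3*x) - 9) + 8) + 4 = 0.
Step 2. [(((3*x) - 9) + 8) + 4 = 0] the outer +4 inverts by subtracting 4, so sub: ((3*x) - 9) + 8 = -4.
Step 3. [((3*x) - 9) + 8 = -4] peel the +8: subtract 8 from each side. So sub: (3*x) - 9 = -12.
Step 4. [(3*x) - 9 = -12] common factor 3 (LHS and -12) — divide through, so factor: x - 3 = -4.
Step 5. [x - 3 = -4] peel the -3: add 3 from each side, so sub: x = -1.

Answer: x ∈ {-1}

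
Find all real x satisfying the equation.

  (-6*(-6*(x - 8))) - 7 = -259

Step 1. [(-6*(-6*(x - 8))) - 7 = -259] peel the -7: add 7 from each side ⇒ sub: -6*(-6*(x - 8)) = -252.
Step 2. [-6*(-6*(x - 8)) = -252] leading coefficient -6: divide by -6 ⇒ div: -6*(x - 8) = 42.
Step 3. [-6*(x - 8) = 42] LHS = -6·(…); ÷-6 both sides, so div: x - 8 = -7.
Step 4. [x - 8 = -7] peel the -8: add 8 from each side ⇒ sub: x = 1.

Answer: x ∈ {1}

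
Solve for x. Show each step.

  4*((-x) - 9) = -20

Step 1. [4*((-x) - 9) = -20] 4 out front; divide by 4. So div: (-x) - 9 = -5.
Step 2. [(-x) - 9 = -5] add 9: x sits inside (… - 9). So sub: -x = 4.
Step 3. [-x = 4] leading − — multiply by −1. So neg: x = -4.

Answer: x ∈ {-4}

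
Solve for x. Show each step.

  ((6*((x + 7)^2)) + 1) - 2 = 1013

Step 1. [((6*((x + 7)^2)) + 1) - 2 = 1013] the outer -2 inverts by adding 2, so sub: (6*((x + 7)^2)) + 1 = 1015.
Step 2. [(6*((x + 7)^2)) + 1 = 1015] +1 is outermost — subtract 1 both sides. So sub: 6*((x + 7)^2) = 1014.
Step 3. [6*((x + 7)^2) = 1014] 6·(inner) — divide through by 6. So div: (x + 7)^2 = 169.
Step 4. [(x + 7)^2 = 169] LHS squared, RHS 169 ≥ 0: apply √ (±), so sqrt: x + 7 = 13 or -13.
Step 5. [x + 7 = 13 or -13] +7 is outermost — subtract 7 both sides. So sub: x = 6 or -20.

Answer: x ∈ {-20, 6}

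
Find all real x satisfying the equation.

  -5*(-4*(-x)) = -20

Step 1. [-5*(-4*(-x)) = -20] leading coefficient -5: divide by -5. So div: -4*(-x) = 4.
Step 2. [-4*(-x) = 4] LHS = -4·(…); ÷-4 both sides ⇒ div: -x = -1.
Step 3. [-x = -1] flip signs both sides, so neg: x = 1.

Answer: x ∈ {1}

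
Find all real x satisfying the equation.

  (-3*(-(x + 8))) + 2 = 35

Step 1. [(-3*(-(x + 8))) + 2 = 35] 2 comes off first (subtract 2). So sub: -3*(-(x + 8)) = 33.
Step 2. [-3*(-(x + 8)) = 33] -3·(inner) — divide through by -3 ⇒ div: -(x + 8) = -11.
Step 3. [-(x + 8) = -11] leading − — multiply by −1 ⇒ neg: x + 8 = 11.
Step 4. [x + 8 = 11] the outer +8 inverts by subtracting 8. So sub: x = 3.

Answer: x ∈ {3}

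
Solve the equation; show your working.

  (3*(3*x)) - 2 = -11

Step 1. [(3*(3*x)) - 2 = -11] 2 comes off first (add 2). So sub: 3*(3*x) = -9.
Step 2. [3*(3*x) = -9] LHS = 3·(…); ÷3 both sides, so div: 3*x = -3.
Step 3. [3*x = -3] 3·(inner) — divide through by 3 ⇒ div: x = -1.

Answer: x ∈ {-1}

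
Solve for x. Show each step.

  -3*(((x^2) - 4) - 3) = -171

Step 1. [-3*(((x^2) - 4) - 3) = -171] divide by the outer -3. So div: ((x^2) - 4) - 3 = 57.
Step 2. [((x^2) - 4) - 3 = 57] the outer -3 inverts by adding 3 ⇒ sub: (x^2) - 4 = 60.
Step 3. [(x^2) - 4 = 60] the outer -4 inverts by adding 4 ⇒ sub: x^2 = 64.
Step 4. [x^2 = 64] 64 ≥ 0, LHS is (·)² — take ±√, so sqrt: x = 8 or -8.

Answer: x ∈ {-8, 8}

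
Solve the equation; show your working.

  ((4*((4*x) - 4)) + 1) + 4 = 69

Step 1. [((4*((4*x) - 4)) + 1) + 4 = 69] the outer +4 inverts by subtracting 4, so sub: (4*((4*x) - 4)) + 1 = 65.
Step 2. [(4*((4*x) - 4)) + 1 = 65] subtract 1: x sits inside (… + 1), so sub: 4*((4*x) - 4) = 64.
Step 3. [4*((4*x) - 4) = 64] leading coefficient 4: divide by 4. So div: (4*x) - 4 = 16.
Step 4. [(4*x) - 4 = 16] 4 divides every term; factor it out ⇒ factor: x - 1 = 4.
Step 5. [x - 1 = 4] add 1: x sits inside (… - 1). So sub: x = 5.

Answer: x ∈ {5}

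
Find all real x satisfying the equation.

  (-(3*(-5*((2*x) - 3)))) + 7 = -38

Step 1. [(-(3*(-5*((2*x) - 3)))) + 7 = -38] subtract 7: x sits inside (… + 7). So sub: -(3*(-5*((2*x) - 3))) = -45.
Step 2. [-(3*(-5*((2*x) - 3))) = -45] LHS negated; negate both sides, so neg: 3*(-5*((2*x) - 3)) = 45.
Step 3. [3*(-5*((2*x) - 3)) = 45] leading coefficient 3: divide by 3, so div: -5*((2*x) - 3) = 15.
Step 4. [-5*((2*x) - 3) = 15] leading coefficient -5: divide by -5, so div: (2*x) - 3 = -3.
Step 5. [(2*x) - 3 = -3] -3 is outermost — add 3 both sides. So sub: 2*x = 0.
Step 6. [2*x = 0] LHS = 2·(…); ÷2 both sides, so div: x = 0.

Answer: x ∈ {0}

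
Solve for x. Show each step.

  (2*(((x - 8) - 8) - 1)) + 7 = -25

Step 1. [(2*(((x - 8) - 8) - 1)) + 7 = -25] 7 comes off first (subtract 7) ⇒ sub: 2*(((x - 8) - 8) - 1) = -32.
Step 2. [2*(((x - 8) - 8) - 1) = -32] LHS = 2·(…); ÷2 both sides, so div: ((x - 8) - 8) - 1 = -16.
Step 3. [((x - 8) - 8) - 1 = -16] 1 comes off first (add 1). So sub: (x - 8) - 8 = -15.
Step 4. [(x - 8) - 8 = -15] -8 is outermost — add 8 both sides ⇒ sub: x - 8 = -7.
Step 5. [x - 8 = -7] peel the -8: add 8 from each side ⇒ sub: x = 1.

Answer: x ∈ {1}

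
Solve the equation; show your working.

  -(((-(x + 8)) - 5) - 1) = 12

Step 1. [-(((-(x + 8)) - 5) - 1) = 12] LHS negated; negate both sides ⇒ neg: ((-(x + 8)) - 5) - 1 = -12.
Step 2. [((-(x + 8)) - 5) - 1 = -12] 1 comes off first (add 1) ⇒ sub: (-(x + 8)) - 5 = -11.
Step 3. [(-(x + 8)) - 5 = -11] -5 is outermost — add 5 both sides. So sub: -(x + 8) = -6.
Step 4. [-(x + 8) = -6] flip signs both sides. So neg: x + 8 = 6.
Step 5. [x + 8 = 6] peel the +8: subtract 8 from each side. So sub: x = -2.

Answer: x ∈ {-2}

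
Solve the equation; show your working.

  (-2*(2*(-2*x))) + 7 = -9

Step 1. [(-2*(2*(-2*x))) + 7 = -9] +7 is outermost — subtract 7 both sides ⇒ sub: -2*(2*(-2*x)) = -16.
Step 2. [-2*(2*(-2*x)) = -16] divide by the outer -2. So div: 2*(-2*x) = 8.
Step 3. [2*(-2*x) = 8] 2 out front; divide by 2 ⇒ div: -2*x = 4.
Step 4. [-2*x = 4] -2·(inner) — divide through by -2 ⇒ div: x = -2.

Answer: x ∈ {-2}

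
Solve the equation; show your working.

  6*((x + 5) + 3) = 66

Step 1. [6*((x + 5) + 3) = 66] leading coefficient 6: divide by 6. So div: (x + 5) + 3 = 11.
Step 2. [(x + 5) + 3 = 11] the outer +3 inverts by subtracting 3. So sub: x + 5 = 8.
Step 3. [x + 5 = 8] 5 comes off first (subtract 5). So sub: x = 3.

Answer: x ∈ {3}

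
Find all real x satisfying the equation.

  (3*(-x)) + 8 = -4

Step 1. [(3*(-x)) + 8 = -4] the outer +8 inverts by subtracting 8, so sub: 3*(-x) = -12.
Step 2. [3*(-x) = -12] divide by the outer 3 ⇒ div: -x = -4.
Step 3. [-x = -4] flip signs both sides. So neg: x = 4.

Answer: x ∈ {4}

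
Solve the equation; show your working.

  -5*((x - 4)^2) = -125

Step 1. [-5*((x - 4)^2) = -125] leading coefficient -5: divide by -5, so div: (x - 4)^2 = 25.
Step 2. [(x - 4)^2 = 25] √ both sides: 25 ≥ 0 gives two branches. So sqrt: x - 4 = 5 or -5.
Step 3. [x - 4 = 5 or -5] -4 is outermost — add 4 both sides. So sub: x = 9 or -1.

Answer: x ∈ {-1, 9}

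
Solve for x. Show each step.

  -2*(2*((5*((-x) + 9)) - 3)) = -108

Step 1. [-2*(2*((5*((-x) + 9)) - 3)) = -108] LHS = -2·(…); ÷-2 both sides, so div: 2*((5*((-x) + 9)) - 3) = 54.
Step 2. [2*((5*((-x) + 9)) - 3) = 54] leading coefficient 2: divide by 2 ⇒ div: (5*((-x) + 9)) - 3 = 27.
Step 3. [(5*((-x) + 9)) - 3 = 27] the outer -3 inverts by adding 3 ⇒ sub: 5*((-x) + 9) = 30.
Step 4. [5*((-x) + 9) = 30] LHS = 5·(…); ÷5 both sides. So div: (-x) + 9 = 6.
Step 5. [(-x) + 9 = 6] subtract 9: x sits inside (… + 9), so sub: -x = -3.
Step 6. [-x = -3] leading − — multiply by −1 ⇒ neg: x = 3.

Answer: x ∈ {3}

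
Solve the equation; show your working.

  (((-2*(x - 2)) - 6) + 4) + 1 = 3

Step 1. [(((-2*(x - 2)) - 6) + 4) + 1 = 3] the outer +1 inverts by subtracting 1 ⇒ sub: ((-2*(x - 2)) - 6) + 4 = 2.
Step 2. [((-2*(x - 2)) - 6) + 4 = 2] +4 is outermost — subtract 4 both sides. So sub: (-2*(x - 2)) - 6 = -2.
Step 3. [(-2*(x - 2)) - 6 = -2] common factor -2 (LHS and -2) — divide through, so factor: (x - 2) + 3 = 1.
Step 4. [(x - 2) + 3 = 1] peel the +3: subtract 3 from each side, so sub: x - 2 = -2.
Step 5. [x - 2 = -2] peel the -2: add 2 from each side ⇒ sub: x = 0.

Answer: x ∈ {0}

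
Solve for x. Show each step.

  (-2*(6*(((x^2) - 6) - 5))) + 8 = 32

Step 1. [(-2*(6*(((x^2) - 6) - 5))) + 8 = 32] common factor -2 (LHS and 32) — divide through, so factor: (6*(((x^2) - 6) - 5)) - 4 = -16.
Step 2. [(6*(((x^2) - 6) - 5)) - 4 = -16] -4 is outermost — add 4 both sides. So sub: 6*(((x^2) - 6) - 5) = -12.
Step 3. [6*(((x^2) - 6) - 5) = -12] leading coefficient 6: divide by 6 ⇒ div: ((x^2) - 6) - 5 = -2.
Step 4. [((x^2) - 6) - 5 = -2] -5 is outermost — add 5 both sides ⇒ sub: (x^2) - 6 = 3.
Step 5. [(x^2) - 6 = 3] the outer -6 inverts by adding 6. So sub: x^2 = 9.
Step 6. [x^2 = 9] LHS squared, RHS 9 ≥ 0: apply √ (±). So sqrt: x = 3 or -3.

Answer: x ∈ {-3, 3}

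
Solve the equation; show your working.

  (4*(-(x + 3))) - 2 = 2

Step 1. [(4*(-(x + 3))) - 2 = 2] 2 comes off first (add 2) ⇒ sub: 4*(-(x + 3)) = 4.
Step 2. [4*(-(x + 3)) = 4] 4 out front; divide by 4 ⇒ div: -(x + 3) = 1.
Step 3. [-(x + 3) = 1] leading − — multiply by −1, so neg: x + 3 = -1.
Step 4. [x + 3 = -1] the outer +3 inverts by subtracting 3. So sub: x = -4.

Answer: x ∈ {-4}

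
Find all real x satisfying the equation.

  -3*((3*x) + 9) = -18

Step 1. [-3*((3*x) + 9) = -18] divide by the outer -3, so div: (3*x) + 9 = 6.
Step 2. [(3*x) + 9 = 6] 9 comes off first (subtract 9), so sub: 3*x = -3.
Step 3. [3*x = -3] 3·(inner) — divide through by 3. So div: x = -1.

Answer: x ∈ {-1}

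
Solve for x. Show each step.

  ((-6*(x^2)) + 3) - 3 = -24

Step 1. [((-6*(x^2)) + 3) - 3 = -24] 3 comes off first (add 3) ⇒ sub: (-6*(x^2)) + 3 = -21.
Step 2. [(-6*(x^2)) + 3 = -21] 3 comes off first (subtract 3), so sub: -6*(x^2) = -24.
Step 3. [-6*(x^2) = -24] LHS = -6·(…); ÷-6 both sides. So div: x^2 = 4.
Step 4. [x^2 = 4] √ both sides: 4 ≥ 0 gives two branches ⇒ sqrt: x = 2 or -2.

Answer: x ∈ {-2, 2}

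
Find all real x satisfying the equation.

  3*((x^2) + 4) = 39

Step 1. [3*((x^2) + 4) = 39] 3·(inner) — divide through by 3, so div: (x^2) + 4 = 13.
Step 2. [(x^2) + 4 = 13] the outer +4 inverts by subtracting 4, so sub: x^2 = 9.
Step 3. [x^2 = 9] LHS squared, RHS 9 ≥ 0: apply √ (±) ⇒ sqrt: x = 3 or -3.

Answer: x ∈ {-3, 3}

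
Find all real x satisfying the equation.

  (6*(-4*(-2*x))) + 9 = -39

Step 1. [(6*(-4*(-2*x))) + 9 = -39] 9 comes off first (subtract 9). So sub: 6*(-4*(-2*x)) = -48.
Step 2. [6*(-4*(-2*x)) = -48] 6 out front; divide by 6 ⇒ div: -4*(-2*x) = -8.
Step 3. [-4*(-2*x) = -8] -4·(inner) — divide through by -4, so div: -2*x = 2.
Step 4. [-2*x = 2] -2·(inner) — divide through by -2 ⇒ div: x = -1.

Answer: x ∈ {-1}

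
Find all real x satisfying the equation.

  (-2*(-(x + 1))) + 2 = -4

Step 1. [(-2*(-(x + 1))) + 2 = -4] -2 | LHS and -2 | -4: pull -2 out, so factor: (-(x + 1)) - 1 = 2.
Step 2. [(-(x + 1)) - 1 = 2] 1 comes off first (add 1) ⇒ sub: -(x + 1) = 3.
Step 3. [-(x + 1) = 3] flip signs both sides. So neg: x + 1 = -3.
Step 4. [x + 1 = -3] peel the +1: subtract 1 from each side, so sub: x = -4.

Answer: x ∈ {-4}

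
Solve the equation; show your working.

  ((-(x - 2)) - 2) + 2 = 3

Step 1. [((-(x - 2)) - 2) + 2 = 3] subtract 2: x sits inside (… + 2) ⇒ sub: (-(x - 2)) - 2 = 1.
Step 2. [(-(x - 2)) - 2 = 1] add 2: x sits inside (… - 2), so sub: -(x - 2) = 3.
Step 3. [-(x - 2) = 3] leading − — multiply by −1. So neg: x - 2 = -3.
Step 4. [x - 2 = -3] the outer -2 inverts by adding 2. So sub: x = -1.

Answer: x ∈ {-1}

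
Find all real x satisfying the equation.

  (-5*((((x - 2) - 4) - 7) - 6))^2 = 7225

Step 1. [(-5*((((x - 2) - 4) - 7) - 6))^2 = 7225] LHS squared, RHS 7225 ≥ 0: apply √ (±), so sqrt: -5*((((x - 2) - 4) - 7) - 6) = 85 or -85.
Step 2. [-5*((((x - 2) - 4) - 7) - 6) = 85 or -85] divide by the outer -5 ⇒ div: (((x - 2) - 4) - 7) - 6 = -17 or 17.
Step 3. [(((x - 2) - 4) - 7) - 6 = -17 or 17] the outer -6 inverts by adding 6 ⇒ sub: ((x - 2) - 4) - 7 = -11 or 23.
Step 4. [((x - 2) - 4) - 7 = -11 or 23] the outer -7 inverts by adding 7, so sub: (x - 2) - 4 = -4 or 30.
Step 5. [(x - 2) - 4 = -4 or 30] add 4: x sits inside (… - 4), so sub: x - 2 = 0 or 34.
Step 6. [x - 2 = 0 or 34] add 2: x sits inside (… - 2), so sub: x = 2 or 36.

Answer: x ∈ {2, 36}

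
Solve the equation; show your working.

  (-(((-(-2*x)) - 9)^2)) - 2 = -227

Step 1. [(-(((-(-2*x)) - 9)^2)) - 2 = -227] the outer -2 inverts by adding 2 ⇒ sub: -(((-(-2*x)) - 9)^2) = -225.
Step 2. [-(((-(-2*x)) - 9)^2) = -225] leading − — multiply by −1 ⇒ neg: ((-(-2*x)) - 9)^2 = 225.
Step 3. [((-(-2*x)) - 9)^2 = 225] LHS squared, RHS 225 ≥ 0: apply √ (±) ⇒ sqrt: (-(-2*x)) - 9 = 15 or -15.
Step 4. [(-(-2*x)) - 9 = 15 or -15] the outer -9 inverts by adding 9 ⇒ sub: -(-2*x) = 24 or -6.
Step 5. [-(-2*x) = 24 or -6] flip signs both sides, so neg: -2*x = -24 or 6.
Step 6. [-2*x = -24 or 6] -2 out front; divide by -2, so div: x = 12 or -3.

Answer: x ∈ {-3, 12}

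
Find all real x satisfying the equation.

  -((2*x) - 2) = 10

Step 1. [-((2*x) - 2) = 10] LHS negated; negate both sides. So neg: (2*x) - 2 = -10.
Step 2. [(2*x) - 2 = -10] common factor 2 (LHS and -10) — divide through. So factor: x - 1 = -5.
Step 3. [x - 1 = -5] 1 comes off first (add 1) ⇒ sub: x = -4.

Answer: x ∈ {-4}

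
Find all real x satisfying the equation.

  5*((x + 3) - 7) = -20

Step 1. [5*((x + 3) - 7) = -20] leading coefficient 5: divide by 5. So div: (x + 3) - 7 = -4.
Step 2. [(x + 3) - 7 = -4] the outer -7 inverts by adding 7. So sub: x + 3 = 3.
Step 3. [x + 3 = 3] subtract 3: x sits inside (… + 3), so sub: x = 0.

Answer: x ∈ {0}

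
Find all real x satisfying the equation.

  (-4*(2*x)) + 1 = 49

Step 1. [(-4*(2*x)) + 1 = 49] the outer +1 inverts by subtracting 1, so sub: -4*(2*x) = 48.
Step 2. [-4*(2*x) = 48] leading coefficient -4: divide by -4 ⇒ div: 2*x = -12.
Step 3. [2*x = -12] leading coefficient 2: divide by 2 ⇒ div: x = -6.

Answer: x ∈ {-6}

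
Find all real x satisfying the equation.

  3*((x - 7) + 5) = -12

Step 1. [3*((x - 7) + 5) = -12] leading coefficient 3: divide by 3, so div: (x - 7) + 5 = -4.
Step 2. [(x - 7) + 5 = -4] subtract 5: x sits inside (… + 5). So sub: x - 7 = -9.
Step 3. [x - 7 = -9] -7 is outermost — add 7 both sides. So sub: x = -2.

Answer: x ∈ {-2}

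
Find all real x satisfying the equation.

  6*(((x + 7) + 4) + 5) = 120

Step 1. [6*(((x + 7) + 4) + 5) = 120] divide by the outer 6, so div: ((x + 7) + 4) + 5 = 20.
Step 2. [((x + 7) + 4) + 5 = 20] the outer +5 inverts by subtracting 5, so sub: (x + 7) + 4 = 15.
Step 3. [(x + 7) + 4 = 15] 4 comes off first (subtract 4) ⇒ sub: x + 7 = 11.
Step 4. [x + 7 = 11] the outer +7 inverts by subtracting 7. So sub: x = 4.

Answer: x ∈ {4}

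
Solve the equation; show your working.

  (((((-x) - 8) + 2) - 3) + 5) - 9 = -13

Step 1. [(((((-x) - 8) + 2) - 3) + 5) - 9 = -13] peel the -9: add 9 from each side, so sub: ((((-x) - 8) + 2) - 3) + 5 = -4.
Step 2. [((((-x) - 8) + 2) - 3) + 5 = -4] +5 is outermost — subtract 5 both sides, so sub: (((-x) - 8) + 2) - 3 = -9.
Step 3. [(((-x) - 8) + 2) - 3 = -9] peel the -3: add 3 from each side. So sub: ((-x) - 8) + 2 = -6.
Step 4. [((-x) - 8) + 2 = -6] +2 is outermost — subtract 2 both sides. So sub: (-x) - 8 = -8.
Step 5. [(-x) - 8 = -8] the outer -8 inverts by adding 8, so sub: -x = 0.
Step 6. [-x = 0] leading − — multiply by −1. So neg: x = 0.

Answer: x ∈ {0}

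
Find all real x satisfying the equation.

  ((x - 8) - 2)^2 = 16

Step 1. [((x - 8) - 2)^2 = 16] LHS squared, RHS 16 ≥ 0: apply √ (±), so sqrt: (x - 8) - 2 = 4 or -4.
Step 2. [(x - 8) - 2 = 4 or -4] -2 is outermost — add 2 both sides. So sub: x - 8 = 6 or -2.
Step 3. [x - 8 = 6 or -2] -8 is outermost — add 8 both sides, so sub: x = 14 or 6.

Answer: x ∈ {6, 14}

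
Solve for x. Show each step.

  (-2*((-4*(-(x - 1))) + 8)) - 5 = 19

Step 1. [(-2*((-4*(-(x - 1))) + 8)) - 5 = 19] add 5: x sits inside (… - 5), so sub: -2*((-4*(-(x - 1))) + 8) = 24.
Step 2. [-2*((-4*(-(x - 1))) + 8) = 24] divide by the outer -2, so div: (-4*(-(x - 1))) + 8 = -12.
Step 3. [(-4*(-(x - 1))) + 8 = -12] +8 is outermost — subtract 8 both sides, so sub: -4*(-(x - 1)) = -20.
Step 4. [-4*(-(x - 1)) = -20] -4·(inner) — divide through by -4, so div: -(x - 1) = 5.
Step 5. [-(x - 1) = 5] LHS negated; negate both sides. So neg: x - 1 = -5.
Step 6. [x - 1 = -5] 1 comes off first (add 1) ⇒ sub: x = -4.

Answer: x ∈ {-4}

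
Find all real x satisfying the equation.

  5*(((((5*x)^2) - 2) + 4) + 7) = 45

Step 1. [5*(((((5*x)^2) - 2) + 4) + 7) = 45] 5·(inner) — divide through by 5 ⇒ div: ((((5*x)^2) - 2) + 4) + 7 = 9.
Step 2. [((((5*x)^2) - 2) + 4) + 7 = 9] peel the +7: subtract 7 from each side. So sub: (((5*x)^2) - 2) + 4 = 2.
Step 3. [(((5*x)^2) - 2) + 4 = 2] the outer +4 inverts by subtracting 4, so sub: ((5*x)^2) - 2 = -2.
Step 4. [((5*x)^2) - 2 = -2] -2 is outermost — add 2 both sides. So sub: (5*x)^2 = 0.
Step 5. [(5*x)^2 = 0] √ both sides: 0 ≥ 0 gives two branches, so sqrt: 5*x = 0.
Step 6. [5*x = 0] 5·(inner) — divide through by 5, so div: x = 0.

Answer: x ∈ {0}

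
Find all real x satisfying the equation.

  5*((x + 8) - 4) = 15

Step 1. [5*((x + 8) - 4) = 15] 5 out front; divide by 5, so div: (x + 8) - 4 = 3.
Step 2. [(x + 8) - 4 = 3] the outer -4 inverts by adding 4 ⇒ sub: x + 8 = 7.
Step 3. [x + 8 = 7] subtract 8: x sits inside (… + 8). So sub: x = -1.

Answer: x ∈ {-1}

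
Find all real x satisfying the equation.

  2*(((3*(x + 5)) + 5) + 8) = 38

Step 1. [2*(((3*(x + 5)) + 5) + 8) = 38] 2 out front; divide by 2 ⇒ div: ((3*(x + 5)) + 5) + 8 = 19.
Step 2. [((3*(x + 5)) + 5) + 8 = 19] 8 comes off first (subtract 8), so sub: (3*(x + 5)) + 5 = 11.
Step 3. [(3*(x + 5)) + 5 = 11] 5 comes off first (subtract 5) ⇒ sub: 3*(x + 5) = 6.
Step 4. [3*(x + 5) = 6] leading coefficient 3: divide by 3. So div: x + 5 = 2.
Step 5. [x + 5 = 2] subtract 5: x sits inside (… + 5) ⇒ sub: x = -3.

Answer: x ∈ {-3}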